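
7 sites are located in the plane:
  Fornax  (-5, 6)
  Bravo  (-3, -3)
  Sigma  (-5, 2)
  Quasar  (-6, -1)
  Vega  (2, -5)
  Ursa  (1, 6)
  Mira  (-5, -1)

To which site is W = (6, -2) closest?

Vega

Since √ is increasing, it suffices to compare squared distances:
d²(W, Fornax) = (6−(-5))² + (-2−6)² = 121 + 64 = 185
d²(W, Bravo) = (6−(-3))² + (-2−(-3))² = 81 + 1 = 82
d²(W, Sigma) = (6−(-5))² + (-2−2)² = 121 + 16 = 137
d²(W, Quasar) = (6−(-6))² + (-2−(-1))² = 144 + 1 = 145
d²(W, Vega) = (6−2)² + (-2−(-5))² = 16 + 9 = 25
d²(W, Ursa) = (6−1)² + (-2−6)² = 25 + 64 = 89
d²(W, Mira) = (6−(-5))² + (-2−(-1))² = 121 + 1 = 122
Vega is nearest.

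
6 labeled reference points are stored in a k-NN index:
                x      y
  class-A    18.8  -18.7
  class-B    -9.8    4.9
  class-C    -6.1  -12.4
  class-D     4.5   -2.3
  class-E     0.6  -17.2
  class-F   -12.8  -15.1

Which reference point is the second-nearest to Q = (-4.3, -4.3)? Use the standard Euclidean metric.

class-D

Compare squared distances (the ordering matches that of the actual distances):
d²(Q, class-A) = (-4.3−18.8)² + (-4.3−(-18.7))² = 533.61 + 207.36 = 740.97
d²(Q, class-B) = (-4.3−(-9.8))² + (-4.3−4.9)² = 30.25 + 84.64 = 114.89
d²(Q, class-C) = (-4.3−(-6.1))² + (-4.3−(-12.4))² = 3.24 + 65.61 = 68.85
d²(Q, class-D) = (-4.3−4.5)² + (-4.3−(-2.3))² = 77.44 + 4 = 81.44
d²(Q, class-E) = (-4.3−0.6)² + (-4.3−(-17.2))² = 24.01 + 166.41 = 190.42
d²(Q, class-F) = (-4.3−(-12.8))² + (-4.3−(-15.1))² = 72.25 + 116.64 = 188.89
Sorted ascending: class-C, class-D, class-B, … — the second-nearest is class-D.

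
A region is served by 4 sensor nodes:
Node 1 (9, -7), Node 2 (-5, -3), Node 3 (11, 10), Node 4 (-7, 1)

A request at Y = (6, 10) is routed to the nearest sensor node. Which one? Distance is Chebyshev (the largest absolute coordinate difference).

Node 3

d(Y, Node 1) = max(3, 17) = 17
d(Y, Node 2) = max(11, 13) = 13
d(Y, Node 3) = max(5, 0) = 5
d(Y, Node 4) = max(13, 9) = 13
Node 3 is nearest.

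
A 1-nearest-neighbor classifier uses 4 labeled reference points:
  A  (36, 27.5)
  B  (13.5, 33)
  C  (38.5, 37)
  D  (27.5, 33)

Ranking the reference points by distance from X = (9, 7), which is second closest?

D

Squared Euclidean distances:
|XA|² = (9−36)² + (7−27.5)² = 729 + 420.25 = 1149.25
|XB|² = (9−13.5)² + (7−33)² = 20.25 + 676 = 696.25
|XC|² = (9−38.5)² + (7−37)² = 870.25 + 900 = 1770.25
|XD|² = (9−27.5)² + (7−33)² = 342.25 + 676 = 1018.25
Sorted ascending: B, D, A, … — the second-nearest is D.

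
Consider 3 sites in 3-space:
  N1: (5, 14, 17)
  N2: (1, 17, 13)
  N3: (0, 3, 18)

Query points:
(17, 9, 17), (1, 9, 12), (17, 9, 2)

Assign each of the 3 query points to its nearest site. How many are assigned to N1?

(17, 9, 17) — d² to each: N1:169, N2:336, N3:326 → nearest is N1
(1, 9, 12) — d² to each: N1:66, N2:65, N3:73 → nearest is N2
(17, 9, 2) — d² to each: N1:394, N2:441, N3:581 → nearest is N1
2 of the 3 points have N1 as nearest.

2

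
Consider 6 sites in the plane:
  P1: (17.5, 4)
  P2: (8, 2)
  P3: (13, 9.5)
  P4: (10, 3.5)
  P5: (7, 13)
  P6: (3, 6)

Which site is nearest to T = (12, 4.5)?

Since √ is increasing, it suffices to compare squared distances:
|TP1|² = (12−17.5)² + (4.5−4)² = 30.25 + 0.25 = 30.5
|TP2|² = (12−8)² + (4.5−2)² = 16 + 6.25 = 22.25
|TP3|² = (12−13)² + (4.5−9.5)² = 1 + 25 = 26
|TP4|² = (12−10)² + (4.5−3.5)² = 4 + 1 = 5
|TP5|² = (12−7)² + (4.5−13)² = 25 + 72.25 = 97.25
|TP6|² = (12−3)² + (4.5−6)² = 81 + 2.25 = 83.25
The smallest is to P4, so T lies in the Voronoi region of P4.

P4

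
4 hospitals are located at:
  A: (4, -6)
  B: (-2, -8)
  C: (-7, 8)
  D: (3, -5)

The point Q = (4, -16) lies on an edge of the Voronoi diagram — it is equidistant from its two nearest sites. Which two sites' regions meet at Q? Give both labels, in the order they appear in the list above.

Squared distances from Q to each site:
|QA|² = 0 + 100 = 100
|QB|² = 36 + 64 = 100
|QC|² = 121 + 576 = 697
|QD|² = 1 + 121 = 122
Q is equidistant from A and B (both at squared distance 100), and every other site is strictly farther — so Q lies on the A–B Voronoi edge.

A and B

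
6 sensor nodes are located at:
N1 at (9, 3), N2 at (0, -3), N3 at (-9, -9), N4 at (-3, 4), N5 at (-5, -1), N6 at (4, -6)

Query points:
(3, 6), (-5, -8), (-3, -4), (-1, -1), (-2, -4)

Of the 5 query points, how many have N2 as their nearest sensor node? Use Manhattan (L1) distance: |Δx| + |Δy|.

3

(3, 6) — d to each: N1:9, N2:12, N3:27, N4:8, N5:15, N6:13 → nearest is N4
(-5, -8) — d to each: N1:25, N2:10, N3:5, N4:14, N5:7, N6:11 → nearest is N3
(-3, -4) — d to each: N1:19, N2:4, N3:11, N4:8, N5:5, N6:9 → nearest is N2
(-1, -1) — d to each: N1:14, N2:3, N3:16, N4:7, N5:4, N6:10 → nearest is N2
(-2, -4) — d to each: N1:18, N2:3, N3:12, N4:9, N5:6, N6:8 → nearest is N2
3 of the 5 points have N2 as nearest.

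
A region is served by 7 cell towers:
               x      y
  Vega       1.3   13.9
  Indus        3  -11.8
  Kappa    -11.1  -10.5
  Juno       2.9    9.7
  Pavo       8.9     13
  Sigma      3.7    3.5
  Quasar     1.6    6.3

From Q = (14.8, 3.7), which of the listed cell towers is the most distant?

Compare squared distances (the ordering matches that of the actual distances):
d²(Q, Vega) = 182.25 + 104.04 = 286.29
d²(Q, Indus) = 139.24 + 240.25 = 379.49
d²(Q, Kappa) = 670.81 + 201.64 = 872.45
d²(Q, Juno) = 141.61 + 36 = 177.61
d²(Q, Pavo) = 34.81 + 86.49 = 121.3
d²(Q, Sigma) = 123.21 + 0.04 = 123.25
d²(Q, Quasar) = 174.24 + 6.76 = 181
The largest is to Kappa.

Kappa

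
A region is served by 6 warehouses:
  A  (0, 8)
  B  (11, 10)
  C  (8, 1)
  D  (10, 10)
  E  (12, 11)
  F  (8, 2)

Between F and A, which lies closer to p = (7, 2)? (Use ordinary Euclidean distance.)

Compare squared distances:
|pF|² = (7−8)² + (2−2)² = 1 + 0 = 1
|pA|² = (7−0)² + (2−8)² = 49 + 36 = 85
1 < 85, so F is closer.

F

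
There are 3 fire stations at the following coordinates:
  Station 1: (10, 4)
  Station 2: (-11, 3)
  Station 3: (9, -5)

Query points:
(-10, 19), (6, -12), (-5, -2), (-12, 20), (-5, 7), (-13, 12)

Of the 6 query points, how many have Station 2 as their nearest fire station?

(-10, 19) — d² to each: Station 1:625, Station 2:257, Station 3:937 → nearest is Station 2
(6, -12) — d² to each: Station 1:272, Station 2:514, Station 3:58 → nearest is Station 3
(-5, -2) — d² to each: Station 1:261, Station 2:61, Station 3:205 → nearest is Station 2
(-12, 20) — d² to each: Station 1:740, Station 2:290, Station 3:1066 → nearest is Station 2
(-5, 7) — d² to each: Station 1:234, Station 2:52, Station 3:340 → nearest is Station 2
(-13, 12) — d² to each: Station 1:593, Station 2:85, Station 3:773 → nearest is Station 2
5 of the 6 points have Station 2 as nearest.

5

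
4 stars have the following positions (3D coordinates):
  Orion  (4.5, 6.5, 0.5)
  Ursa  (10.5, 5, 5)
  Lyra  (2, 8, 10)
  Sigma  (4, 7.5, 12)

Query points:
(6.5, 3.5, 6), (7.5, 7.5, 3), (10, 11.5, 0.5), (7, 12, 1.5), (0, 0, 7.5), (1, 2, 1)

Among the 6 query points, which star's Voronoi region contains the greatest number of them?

Orion

(6.5, 3.5, 6) — d² to each: Orion:43.25, Ursa:19.25, Lyra:56.5, Sigma:58.25 → nearest is Ursa
(7.5, 7.5, 3) — d² to each: Orion:16.25, Ursa:19.25, Lyra:79.5, Sigma:93.25 → nearest is Orion
(10, 11.5, 0.5) — d² to each: Orion:55.25, Ursa:62.75, Lyra:166.5, Sigma:184.25 → nearest is Orion
(7, 12, 1.5) — d² to each: Orion:37.5, Ursa:73.5, Lyra:113.25, Sigma:139.5 → nearest is Orion
(0, 0, 7.5) — d² to each: Orion:111.5, Ursa:141.5, Lyra:74.25, Sigma:92.5 → nearest is Lyra
(1, 2, 1) — d² to each: Orion:32.75, Ursa:115.25, Lyra:118, Sigma:160.25 → nearest is Orion
Tally — Orion:4, Ursa:1, Lyra:1. Orion captures the most (4).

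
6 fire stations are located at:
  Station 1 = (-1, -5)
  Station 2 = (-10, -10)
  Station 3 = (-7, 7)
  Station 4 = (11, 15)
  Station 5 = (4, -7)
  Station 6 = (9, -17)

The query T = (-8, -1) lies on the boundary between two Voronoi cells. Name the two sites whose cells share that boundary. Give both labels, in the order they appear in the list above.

Station 1 and Station 3

Squared distances from T to each site:
d²(T, Station 1) = (-8−(-1))² + (-1−(-5))² = 49 + 16 = 65
d²(T, Station 2) = (-8−(-10))² + (-1−(-10))² = 4 + 81 = 85
d²(T, Station 3) = (-8−(-7))² + (-1−7)² = 1 + 64 = 65
d²(T, Station 4) = (-8−11)² + (-1−15)² = 361 + 256 = 617
d²(T, Station 5) = (-8−4)² + (-1−(-7))² = 144 + 36 = 180
d²(T, Station 6) = (-8−9)² + (-1−(-17))² = 289 + 256 = 545
T is equidistant from Station 1 and Station 3 (both at squared distance 65), and every other site is strictly farther — so T lies on the Station 1–Station 3 Voronoi edge.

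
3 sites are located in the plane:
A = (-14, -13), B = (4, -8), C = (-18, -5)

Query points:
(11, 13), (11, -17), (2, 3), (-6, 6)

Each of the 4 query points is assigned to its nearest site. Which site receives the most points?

(11, 13) — d² to each: A:1301, B:490, C:1165 → nearest is B
(11, -17) — d² to each: A:641, B:130, C:985 → nearest is B
(2, 3) — d² to each: A:512, B:125, C:464 → nearest is B
(-6, 6) — d² to each: A:425, B:296, C:265 → nearest is C
Tally — B:3, C:1. B captures the most (3).

B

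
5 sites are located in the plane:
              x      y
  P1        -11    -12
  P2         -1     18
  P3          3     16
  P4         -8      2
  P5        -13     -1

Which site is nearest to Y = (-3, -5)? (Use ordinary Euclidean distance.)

P4

Compare squared distances (the ordering matches that of the actual distances):
|YP1|² = (-3−(-11))² + (-5−(-12))² = 64 + 49 = 113
|YP2|² = (-3−(-1))² + (-5−18)² = 4 + 529 = 533
|YP3|² = (-3−3)² + (-5−16)² = 36 + 441 = 477
|YP4|² = (-3−(-8))² + (-5−2)² = 25 + 49 = 74
|YP5|² = (-3−(-13))² + (-5−(-1))² = 100 + 16 = 116
The smallest is to P4, so Y lies in the Voronoi region of P4.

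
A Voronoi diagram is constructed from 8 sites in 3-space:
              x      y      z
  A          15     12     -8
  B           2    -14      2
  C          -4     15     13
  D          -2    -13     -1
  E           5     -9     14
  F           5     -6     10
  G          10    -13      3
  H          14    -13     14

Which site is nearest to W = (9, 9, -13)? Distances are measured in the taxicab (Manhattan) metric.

d(W,A) = |9−15| + |9−12| + |-13−(-8)| = 6 + 3 + 5 = 14
d(W,B) = |9−2| + |9−(-14)| + |-13−2| = 7 + 23 + 15 = 45
d(W,C) = |9−(-4)| + |9−15| + |-13−13| = 13 + 6 + 26 = 45
d(W,D) = |9−(-2)| + |9−(-13)| + |-13−(-1)| = 11 + 22 + 12 = 45
d(W,E) = |9−5| + |9−(-9)| + |-13−14| = 4 + 18 + 27 = 49
d(W,F) = |9−5| + |9−(-6)| + |-13−10| = 4 + 15 + 23 = 42
d(W,G) = |9−10| + |9−(-13)| + |-13−3| = 1 + 22 + 16 = 39
d(W,H) = |9−14| + |9−(-13)| + |-13−14| = 5 + 22 + 27 = 54
A is nearest.

A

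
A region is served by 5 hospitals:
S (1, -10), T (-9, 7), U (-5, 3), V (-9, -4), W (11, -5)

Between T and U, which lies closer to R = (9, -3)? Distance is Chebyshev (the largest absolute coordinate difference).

U

d(R,T) = max(18, 10) = 18
d(R,U) = max(14, 6) = 14
18 > 14, so U is closer.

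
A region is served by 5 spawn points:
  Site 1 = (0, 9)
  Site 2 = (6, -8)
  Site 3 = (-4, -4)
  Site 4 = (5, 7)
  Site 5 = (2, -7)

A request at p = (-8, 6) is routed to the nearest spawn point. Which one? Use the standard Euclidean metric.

Compare squared distances (the ordering matches that of the actual distances):
d²(p, Site 1) = 64 + 9 = 73
d²(p, Site 2) = 196 + 196 = 392
d²(p, Site 3) = 16 + 100 = 116
d²(p, Site 4) = 169 + 1 = 170
d²(p, Site 5) = 100 + 169 = 269
The smallest is to Site 1, so p lies in the Voronoi region of Site 1.

Site 1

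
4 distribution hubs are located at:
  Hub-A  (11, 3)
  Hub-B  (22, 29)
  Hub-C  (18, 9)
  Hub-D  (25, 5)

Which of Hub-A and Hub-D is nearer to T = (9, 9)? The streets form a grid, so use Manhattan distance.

Hub-A

d(T, Hub-A) = |9−11| + |9−3| = 2 + 6 = 8
d(T, Hub-D) = |9−25| + |9−5| = 16 + 4 = 20
8 < 20, so Hub-A is closer.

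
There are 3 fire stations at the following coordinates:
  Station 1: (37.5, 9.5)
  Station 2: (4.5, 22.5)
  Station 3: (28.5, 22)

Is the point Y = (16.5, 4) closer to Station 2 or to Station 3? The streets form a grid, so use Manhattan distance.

d(Y, Station 2) = |16.5−4.5| + |4−22.5| = 12 + 18.5 = 30.5
d(Y, Station 3) = |16.5−28.5| + |4−22| = 12 + 18 = 30
30.5 > 30, so Station 3 is closer.

Station 3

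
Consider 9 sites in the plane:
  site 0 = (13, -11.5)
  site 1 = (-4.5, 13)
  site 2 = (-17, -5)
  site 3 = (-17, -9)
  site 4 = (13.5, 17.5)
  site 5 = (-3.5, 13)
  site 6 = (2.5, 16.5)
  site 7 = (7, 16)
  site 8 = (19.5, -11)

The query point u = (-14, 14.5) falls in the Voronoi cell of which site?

Since √ is increasing, it suffices to compare squared distances:
d²(u, site 0) = 729 + 676 = 1405
d²(u, site 1) = 90.25 + 2.25 = 92.5
d²(u, site 2) = 9 + 380.25 = 389.25
d²(u, site 3) = 9 + 552.25 = 561.25
d²(u, site 4) = 756.25 + 9 = 765.25
d²(u, site 5) = 110.25 + 2.25 = 112.5
d²(u, site 6) = 272.25 + 4 = 276.25
d²(u, site 7) = 441 + 2.25 = 443.25
d²(u, site 8) = 1122.25 + 650.25 = 1772.5
The smallest is to site 1, so u lies in the Voronoi region of site 1.

site 1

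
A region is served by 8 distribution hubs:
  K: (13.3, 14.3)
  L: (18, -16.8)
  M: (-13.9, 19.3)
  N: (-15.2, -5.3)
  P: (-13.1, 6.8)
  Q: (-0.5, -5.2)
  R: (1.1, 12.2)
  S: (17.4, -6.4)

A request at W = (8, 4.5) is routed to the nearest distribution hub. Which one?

Compare squared distances (the ordering matches that of the actual distances):
|WK|² = (8−13.3)² + (4.5−14.3)² = 28.09 + 96.04 = 124.13
|WL|² = (8−18)² + (4.5−(-16.8))² = 100 + 453.69 = 553.69
|WM|² = (8−(-13.9))² + (4.5−19.3)² = 479.61 + 219.04 = 698.65
|WN|² = (8−(-15.2))² + (4.5−(-5.3))² = 538.24 + 96.04 = 634.28
|WP|² = (8−(-13.1))² + (4.5−6.8)² = 445.21 + 5.29 = 450.5
|WQ|² = (8−(-0.5))² + (4.5−(-5.2))² = 72.25 + 94.09 = 166.34
|WR|² = (8−1.1)² + (4.5−12.2)² = 47.61 + 59.29 = 106.9
|WS|² = (8−17.4)² + (4.5−(-6.4))² = 88.36 + 118.81 = 207.17
Minimum is at R.

R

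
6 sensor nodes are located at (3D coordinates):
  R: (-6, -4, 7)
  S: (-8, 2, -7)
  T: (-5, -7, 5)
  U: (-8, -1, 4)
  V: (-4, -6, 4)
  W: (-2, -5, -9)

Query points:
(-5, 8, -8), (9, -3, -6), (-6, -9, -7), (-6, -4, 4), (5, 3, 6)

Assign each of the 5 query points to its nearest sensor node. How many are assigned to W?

(-5, 8, -8) — d² to each: R:370, S:46, T:394, U:234, V:341, W:179 → nearest is S
(9, -3, -6) — d² to each: R:395, S:315, T:333, U:393, V:278, W:134 → nearest is W
(-6, -9, -7) — d² to each: R:221, S:125, T:149, U:189, V:134, W:36 → nearest is W
(-6, -4, 4) — d² to each: R:9, S:161, T:11, U:13, V:8, W:186 → nearest is V
(5, 3, 6) — d² to each: R:171, S:339, T:201, U:189, V:166, W:338 → nearest is V
2 of the 5 points have W as nearest.

2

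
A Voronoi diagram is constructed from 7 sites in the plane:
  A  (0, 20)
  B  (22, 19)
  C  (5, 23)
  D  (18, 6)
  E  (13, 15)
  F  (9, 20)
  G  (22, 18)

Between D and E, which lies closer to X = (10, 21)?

E

Compare squared distances:
|XD|² = (10−18)² + (21−6)² = 64 + 225 = 289
|XE|² = (10−13)² + (21−15)² = 9 + 36 = 45
289 > 45, so E is closer.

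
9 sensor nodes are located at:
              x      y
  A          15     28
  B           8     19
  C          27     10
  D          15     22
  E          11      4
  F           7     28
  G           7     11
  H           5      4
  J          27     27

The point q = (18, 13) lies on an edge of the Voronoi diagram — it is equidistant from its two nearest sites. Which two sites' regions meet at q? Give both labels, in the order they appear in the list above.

C and D

Squared distances from q to each site:
|qA|² = 9 + 225 = 234
|qB|² = 100 + 36 = 136
|qC|² = 81 + 9 = 90
|qD|² = 9 + 81 = 90
|qE|² = 49 + 81 = 130
|qF|² = 121 + 225 = 346
|qG|² = 121 + 4 = 125
|qH|² = 169 + 81 = 250
|qJ|² = 81 + 196 = 277
q is equidistant from C and D (both at squared distance 90), and every other site is strictly farther — so q lies on the C–D Voronoi edge.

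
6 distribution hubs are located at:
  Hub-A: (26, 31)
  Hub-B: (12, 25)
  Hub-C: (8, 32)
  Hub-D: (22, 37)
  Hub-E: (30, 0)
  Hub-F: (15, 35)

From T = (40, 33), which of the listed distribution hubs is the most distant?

Since √ is increasing, it suffices to compare squared distances:
d²(T, Hub-A) = (40−26)² + (33−31)² = 196 + 4 = 200
d²(T, Hub-B) = (40−12)² + (33−25)² = 784 + 64 = 848
d²(T, Hub-C) = (40−8)² + (33−32)² = 1024 + 1 = 1025
d²(T, Hub-D) = (40−22)² + (33−37)² = 324 + 16 = 340
d²(T, Hub-E) = (40−30)² + (33−0)² = 100 + 1089 = 1189
d²(T, Hub-F) = (40−15)² + (33−35)² = 625 + 4 = 629
The largest is to Hub-E.

Hub-E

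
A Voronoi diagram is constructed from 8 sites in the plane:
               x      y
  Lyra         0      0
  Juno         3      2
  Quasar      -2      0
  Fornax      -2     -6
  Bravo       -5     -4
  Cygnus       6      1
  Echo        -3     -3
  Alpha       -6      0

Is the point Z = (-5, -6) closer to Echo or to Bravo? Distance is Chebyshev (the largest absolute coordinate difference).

d(Z, Echo) = max(2, 3) = 3
d(Z, Bravo) = max(0, 2) = 2
3 > 2, so Bravo is closer.

Bravo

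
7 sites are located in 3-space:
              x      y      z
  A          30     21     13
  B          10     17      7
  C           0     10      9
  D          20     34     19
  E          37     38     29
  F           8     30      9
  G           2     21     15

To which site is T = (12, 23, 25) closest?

Compare squared distances (the ordering matches that of the actual distances):
|TA|² = 324 + 4 + 144 = 472
|TB|² = 4 + 36 + 324 = 364
|TC|² = 144 + 169 + 256 = 569
|TD|² = 64 + 121 + 36 = 221
|TE|² = 625 + 225 + 16 = 866
|TF|² = 16 + 49 + 256 = 321
|TG|² = 100 + 4 + 100 = 204
G is nearest.

G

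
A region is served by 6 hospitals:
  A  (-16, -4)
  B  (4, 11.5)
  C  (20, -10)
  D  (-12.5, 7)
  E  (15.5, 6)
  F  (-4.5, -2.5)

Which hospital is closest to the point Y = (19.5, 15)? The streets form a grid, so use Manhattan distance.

d(Y,A) = |19.5−(-16)| + |15−(-4)| = 35.5 + 19 = 54.5
d(Y,B) = |19.5−4| + |15−11.5| = 15.5 + 3.5 = 19
d(Y,C) = |19.5−20| + |15−(-10)| = 0.5 + 25 = 25.5
d(Y,D) = |19.5−(-12.5)| + |15−7| = 32 + 8 = 40
d(Y,E) = |19.5−15.5| + |15−6| = 4 + 9 = 13
d(Y,F) = |19.5−(-4.5)| + |15−(-2.5)| = 24 + 17.5 = 41.5
The smallest is to E, so Y lies in the Voronoi region of E.

E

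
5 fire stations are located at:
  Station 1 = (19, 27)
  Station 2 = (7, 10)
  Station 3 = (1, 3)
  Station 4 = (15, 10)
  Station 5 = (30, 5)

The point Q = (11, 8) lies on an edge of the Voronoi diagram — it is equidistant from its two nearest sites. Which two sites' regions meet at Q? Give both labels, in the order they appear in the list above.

Station 2 and Station 4

Squared distances from Q to each site:
d²(Q, Station 1) = (11−19)² + (8−27)² = 64 + 361 = 425
d²(Q, Station 2) = (11−7)² + (8−10)² = 16 + 4 = 20
d²(Q, Station 3) = (11−1)² + (8−3)² = 100 + 25 = 125
d²(Q, Station 4) = (11−15)² + (8−10)² = 16 + 4 = 20
d²(Q, Station 5) = (11−30)² + (8−5)² = 361 + 9 = 370
Q is equidistant from Station 2 and Station 4 (both at squared distance 20), and every other site is strictly farther — so Q lies on the Station 2–Station 4 Voronoi edge.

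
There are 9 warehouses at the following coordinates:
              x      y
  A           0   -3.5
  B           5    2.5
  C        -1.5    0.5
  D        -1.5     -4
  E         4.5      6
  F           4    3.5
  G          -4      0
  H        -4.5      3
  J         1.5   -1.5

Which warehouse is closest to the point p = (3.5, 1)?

Squared Euclidean distances:
|pA|² = 12.25 + 20.25 = 32.5
|pB|² = 2.25 + 2.25 = 4.5
|pC|² = 25 + 0.25 = 25.25
|pD|² = 25 + 25 = 50
|pE|² = 1 + 25 = 26
|pF|² = 0.25 + 6.25 = 6.5
|pG|² = 56.25 + 1 = 57.25
|pH|² = 64 + 4 = 68
|pJ|² = 4 + 6.25 = 10.25
B is nearest.

B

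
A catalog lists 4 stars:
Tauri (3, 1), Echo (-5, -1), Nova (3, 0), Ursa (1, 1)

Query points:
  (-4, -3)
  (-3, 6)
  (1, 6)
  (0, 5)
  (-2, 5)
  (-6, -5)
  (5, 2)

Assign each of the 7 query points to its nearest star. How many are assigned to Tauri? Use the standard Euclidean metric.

(-4, -3) — d² to each: Tauri:65, Echo:5, Nova:58, Ursa:41 → nearest is Echo
(-3, 6) — d² to each: Tauri:61, Echo:53, Nova:72, Ursa:41 → nearest is Ursa
(1, 6) — d² to each: Tauri:29, Echo:85, Nova:40, Ursa:25 → nearest is Ursa
(0, 5) — d² to each: Tauri:25, Echo:61, Nova:34, Ursa:17 → nearest is Ursa
(-2, 5) — d² to each: Tauri:41, Echo:45, Nova:50, Ursa:25 → nearest is Ursa
(-6, -5) — d² to each: Tauri:117, Echo:17, Nova:106, Ursa:85 → nearest is Echo
(5, 2) — d² to each: Tauri:5, Echo:109, Nova:8, Ursa:17 → nearest is Tauri
1 of the 7 points has Tauri as nearest.

1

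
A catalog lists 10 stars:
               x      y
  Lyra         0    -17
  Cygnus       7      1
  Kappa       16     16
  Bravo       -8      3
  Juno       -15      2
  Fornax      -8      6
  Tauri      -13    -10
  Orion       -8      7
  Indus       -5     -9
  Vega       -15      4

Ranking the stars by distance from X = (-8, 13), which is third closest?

Since √ is increasing, it suffices to compare squared distances:
d²(X, Lyra) = 64 + 900 = 964
d²(X, Cygnus) = 225 + 144 = 369
d²(X, Kappa) = 576 + 9 = 585
d²(X, Bravo) = 0 + 100 = 100
d²(X, Juno) = 49 + 121 = 170
d²(X, Fornax) = 0 + 49 = 49
d²(X, Tauri) = 25 + 529 = 554
d²(X, Orion) = 0 + 36 = 36
d²(X, Indus) = 9 + 484 = 493
d²(X, Vega) = 49 + 81 = 130
Sorted ascending: Orion, Fornax, Bravo, Vega, … — the third-nearest is Bravo.

Bravo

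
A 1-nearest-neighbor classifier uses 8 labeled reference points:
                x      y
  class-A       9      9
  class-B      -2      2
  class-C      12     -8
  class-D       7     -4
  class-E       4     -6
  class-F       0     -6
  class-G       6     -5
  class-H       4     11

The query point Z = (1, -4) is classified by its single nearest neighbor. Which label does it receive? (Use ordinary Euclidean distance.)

class-F

Compare squared distances (the ordering matches that of the actual distances):
d²(Z, class-A) = 64 + 169 = 233
d²(Z, class-B) = 9 + 36 = 45
d²(Z, class-C) = 121 + 16 = 137
d²(Z, class-D) = 36 + 0 = 36
d²(Z, class-E) = 9 + 4 = 13
d²(Z, class-F) = 1 + 4 = 5
d²(Z, class-G) = 25 + 1 = 26
d²(Z, class-H) = 9 + 225 = 234
Minimum is at class-F.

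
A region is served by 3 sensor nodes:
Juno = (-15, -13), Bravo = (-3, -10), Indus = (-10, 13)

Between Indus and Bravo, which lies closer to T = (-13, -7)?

Compare squared distances:
d²(T, Indus) = (-13−(-10))² + (-7−13)² = 9 + 400 = 409
d²(T, Bravo) = (-13−(-3))² + (-7−(-10))² = 100 + 9 = 109
409 > 109, so Bravo is closer.

Bravo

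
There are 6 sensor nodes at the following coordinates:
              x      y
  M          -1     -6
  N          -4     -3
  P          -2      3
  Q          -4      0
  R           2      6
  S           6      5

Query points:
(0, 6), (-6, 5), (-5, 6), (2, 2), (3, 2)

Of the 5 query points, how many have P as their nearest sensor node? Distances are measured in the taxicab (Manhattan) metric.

2

(0, 6) — d to each: M:13, N:13, P:5, Q:10, R:2, S:7 → nearest is R
(-6, 5) — d to each: M:16, N:10, P:6, Q:7, R:9, S:12 → nearest is P
(-5, 6) — d to each: M:16, N:10, P:6, Q:7, R:7, S:12 → nearest is P
(2, 2) — d to each: M:11, N:11, P:5, Q:8, R:4, S:7 → nearest is R
(3, 2) — d to each: M:12, N:12, P:6, Q:9, R:5, S:6 → nearest is R
2 of the 5 points have P as nearest.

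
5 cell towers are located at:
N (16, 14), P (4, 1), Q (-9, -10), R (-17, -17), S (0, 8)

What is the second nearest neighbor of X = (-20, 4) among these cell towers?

Squared Euclidean distances:
|XN|² = (-20−16)² + (4−14)² = 1296 + 100 = 1396
|XP|² = (-20−4)² + (4−1)² = 576 + 9 = 585
|XQ|² = (-20−(-9))² + (4−(-10))² = 121 + 196 = 317
|XR|² = (-20−(-17))² + (4−(-17))² = 9 + 441 = 450
|XS|² = (-20−0)² + (4−8)² = 400 + 16 = 416
Sorted ascending: Q, S, R, … — the second-nearest is S.

S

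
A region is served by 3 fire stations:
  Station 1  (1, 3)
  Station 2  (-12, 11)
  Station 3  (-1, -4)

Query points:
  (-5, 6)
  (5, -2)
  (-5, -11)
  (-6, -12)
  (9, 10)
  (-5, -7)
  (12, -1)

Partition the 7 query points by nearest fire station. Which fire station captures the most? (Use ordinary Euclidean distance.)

Station 3

(-5, 6) — d² to each: Station 1:45, Station 2:74, Station 3:116 → nearest is Station 1
(5, -2) — d² to each: Station 1:41, Station 2:458, Station 3:40 → nearest is Station 3
(-5, -11) — d² to each: Station 1:232, Station 2:533, Station 3:65 → nearest is Station 3
(-6, -12) — d² to each: Station 1:274, Station 2:565, Station 3:89 → nearest is Station 3
(9, 10) — d² to each: Station 1:113, Station 2:442, Station 3:296 → nearest is Station 1
(-5, -7) — d² to each: Station 1:136, Station 2:373, Station 3:25 → nearest is Station 3
(12, -1) — d² to each: Station 1:137, Station 2:720, Station 3:178 → nearest is Station 1
Tally — Station 1:3, Station 3:4. Station 3 captures the most (4).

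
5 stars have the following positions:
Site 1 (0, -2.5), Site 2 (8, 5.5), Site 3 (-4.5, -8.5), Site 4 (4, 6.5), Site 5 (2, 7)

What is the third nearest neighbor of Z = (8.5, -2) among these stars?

Site 4

Squared Euclidean distances:
d²(Z, Site 1) = (8.5−0)² + (-2−(-2.5))² = 72.25 + 0.25 = 72.5
d²(Z, Site 2) = (8.5−8)² + (-2−5.5)² = 0.25 + 56.25 = 56.5
d²(Z, Site 3) = (8.5−(-4.5))² + (-2−(-8.5))² = 169 + 42.25 = 211.25
d²(Z, Site 4) = (8.5−4)² + (-2−6.5)² = 20.25 + 72.25 = 92.5
d²(Z, Site 5) = (8.5−2)² + (-2−7)² = 42.25 + 81 = 123.25
Sorted ascending: Site 2, Site 1, Site 4, Site 5, … — the third-nearest is Site 4.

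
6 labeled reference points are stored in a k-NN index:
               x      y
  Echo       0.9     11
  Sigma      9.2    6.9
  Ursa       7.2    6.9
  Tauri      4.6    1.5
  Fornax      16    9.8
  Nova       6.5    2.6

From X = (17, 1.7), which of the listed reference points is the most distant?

Compare squared distances (the ordering matches that of the actual distances):
d²(X, Echo) = (17−0.9)² + (1.7−11)² = 259.21 + 86.49 = 345.7
d²(X, Sigma) = (17−9.2)² + (1.7−6.9)² = 60.84 + 27.04 = 87.88
d²(X, Ursa) = (17−7.2)² + (1.7−6.9)² = 96.04 + 27.04 = 123.08
d²(X, Tauri) = (17−4.6)² + (1.7−1.5)² = 153.76 + 0.04 = 153.8
d²(X, Fornax) = (17−16)² + (1.7−9.8)² = 1 + 65.61 = 66.61
d²(X, Nova) = (17−6.5)² + (1.7−2.6)² = 110.25 + 0.81 = 111.06
The largest is to Echo.

Echo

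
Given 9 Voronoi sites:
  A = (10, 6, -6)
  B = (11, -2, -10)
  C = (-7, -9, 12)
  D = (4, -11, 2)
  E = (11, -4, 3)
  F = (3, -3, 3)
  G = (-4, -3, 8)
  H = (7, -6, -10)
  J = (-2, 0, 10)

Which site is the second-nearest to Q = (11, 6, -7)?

B

Since √ is increasing, it suffices to compare squared distances:
|QA|² = 1 + 0 + 1 = 2
|QB|² = 0 + 64 + 9 = 73
|QC|² = 324 + 225 + 361 = 910
|QD|² = 49 + 289 + 81 = 419
|QE|² = 0 + 100 + 100 = 200
|QF|² = 64 + 81 + 100 = 245
|QG|² = 225 + 81 + 225 = 531
|QH|² = 16 + 144 + 9 = 169
|QJ|² = 169 + 36 + 289 = 494
Sorted ascending: A, B, H, … — the second-nearest is B.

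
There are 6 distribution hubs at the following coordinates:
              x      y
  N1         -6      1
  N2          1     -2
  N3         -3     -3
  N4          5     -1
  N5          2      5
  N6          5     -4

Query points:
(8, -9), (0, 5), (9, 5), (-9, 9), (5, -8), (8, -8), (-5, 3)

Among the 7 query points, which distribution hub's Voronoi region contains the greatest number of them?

N6

(8, -9) — d² to each: N1:296, N2:98, N3:157, N4:73, N5:232, N6:34 → nearest is N6
(0, 5) — d² to each: N1:52, N2:50, N3:73, N4:61, N5:4, N6:106 → nearest is N5
(9, 5) — d² to each: N1:241, N2:113, N3:208, N4:52, N5:49, N6:97 → nearest is N5
(-9, 9) — d² to each: N1:73, N2:221, N3:180, N4:296, N5:137, N6:365 → nearest is N1
(5, -8) — d² to each: N1:202, N2:52, N3:89, N4:49, N5:178, N6:16 → nearest is N6
(8, -8) — d² to each: N1:277, N2:85, N3:146, N4:58, N5:205, N6:25 → nearest is N6
(-5, 3) — d² to each: N1:5, N2:61, N3:40, N4:116, N5:53, N6:149 → nearest is N1
Tally — N1:2, N5:2, N6:3. N6 captures the most (3).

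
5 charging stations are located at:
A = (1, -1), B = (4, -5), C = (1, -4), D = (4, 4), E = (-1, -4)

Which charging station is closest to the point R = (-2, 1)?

A

Since √ is increasing, it suffices to compare squared distances:
|RA|² = (-2−1)² + (1−(-1))² = 9 + 4 = 13
|RB|² = (-2−4)² + (1−(-5))² = 36 + 36 = 72
|RC|² = (-2−1)² + (1−(-4))² = 9 + 25 = 34
|RD|² = (-2−4)² + (1−4)² = 36 + 9 = 45
|RE|² = (-2−(-1))² + (1−(-4))² = 1 + 25 = 26
The smallest is to A, so R lies in the Voronoi region of A.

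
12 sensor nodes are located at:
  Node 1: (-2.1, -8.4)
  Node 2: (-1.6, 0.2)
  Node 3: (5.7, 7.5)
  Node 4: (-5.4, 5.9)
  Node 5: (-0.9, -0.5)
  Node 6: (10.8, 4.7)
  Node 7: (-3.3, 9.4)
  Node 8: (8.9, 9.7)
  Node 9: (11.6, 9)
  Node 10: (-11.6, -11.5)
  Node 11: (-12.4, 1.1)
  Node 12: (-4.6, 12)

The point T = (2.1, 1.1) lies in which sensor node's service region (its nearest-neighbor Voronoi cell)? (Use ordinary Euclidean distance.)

Node 5

Since √ is increasing, it suffices to compare squared distances:
d²(T, Node 1) = (2.1−(-2.1))² + (1.1−(-8.4))² = 17.64 + 90.25 = 107.89
d²(T, Node 2) = (2.1−(-1.6))² + (1.1−0.2)² = 13.69 + 0.81 = 14.5
d²(T, Node 3) = (2.1−5.7)² + (1.1−7.5)² = 12.96 + 40.96 = 53.92
d²(T, Node 4) = (2.1−(-5.4))² + (1.1−5.9)² = 56.25 + 23.04 = 79.29
d²(T, Node 5) = (2.1−(-0.9))² + (1.1−(-0.5))² = 9 + 2.56 = 11.56
d²(T, Node 6) = (2.1−10.8)² + (1.1−4.7)² = 75.69 + 12.96 = 88.65
d²(T, Node 7) = (2.1−(-3.3))² + (1.1−9.4)² = 29.16 + 68.89 = 98.05
d²(T, Node 8) = (2.1−8.9)² + (1.1−9.7)² = 46.24 + 73.96 = 120.2
d²(T, Node 9) = (2.1−11.6)² + (1.1−9)² = 90.25 + 62.41 = 152.66
d²(T, Node 10) = (2.1−(-11.6))² + (1.1−(-11.5))² = 187.69 + 158.76 = 346.45
d²(T, Node 11) = (2.1−(-12.4))² + (1.1−1.1)² = 210.25 + 0 = 210.25
d²(T, Node 12) = (2.1−(-4.6))² + (1.1−12)² = 44.89 + 118.81 = 163.7
The smallest is to Node 5, so T lies in the Voronoi region of Node 5.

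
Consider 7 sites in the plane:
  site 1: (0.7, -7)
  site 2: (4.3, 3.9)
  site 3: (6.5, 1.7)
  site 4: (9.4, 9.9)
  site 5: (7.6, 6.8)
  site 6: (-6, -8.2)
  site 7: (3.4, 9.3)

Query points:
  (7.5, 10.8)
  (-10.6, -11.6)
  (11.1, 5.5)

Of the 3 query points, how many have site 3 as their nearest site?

(7.5, 10.8) — d² to each: site 1:363.08, site 2:57.85, site 3:83.81, site 4:4.42, site 5:16.01, site 6:543.25, site 7:19.06 → nearest is site 4
(-10.6, -11.6) — d² to each: site 1:148.85, site 2:462.26, site 3:469.3, site 4:862.25, site 5:669.8, site 6:32.72, site 7:632.81 → nearest is site 6
(11.1, 5.5) — d² to each: site 1:264.41, site 2:48.8, site 3:35.6, site 4:22.25, site 5:13.94, site 6:480.1, site 7:73.73 → nearest is site 5
0 of the 3 points have site 3 as nearest.

0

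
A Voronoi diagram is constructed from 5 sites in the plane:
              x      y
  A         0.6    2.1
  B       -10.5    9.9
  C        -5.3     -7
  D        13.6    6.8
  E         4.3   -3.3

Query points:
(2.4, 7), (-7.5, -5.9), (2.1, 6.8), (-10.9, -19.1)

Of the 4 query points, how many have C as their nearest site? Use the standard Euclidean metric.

2

(2.4, 7) — d² to each: A:27.25, B:174.82, C:255.29, D:125.48, E:109.7 → nearest is A
(-7.5, -5.9) — d² to each: A:129.61, B:258.64, C:6.05, D:606.5, E:146 → nearest is C
(2.1, 6.8) — d² to each: A:24.34, B:168.37, C:245.2, D:132.25, E:106.85 → nearest is A
(-10.9, -19.1) — d² to each: A:581.69, B:841.16, C:177.77, D:1271.06, E:480.68 → nearest is C
2 of the 4 points have C as nearest.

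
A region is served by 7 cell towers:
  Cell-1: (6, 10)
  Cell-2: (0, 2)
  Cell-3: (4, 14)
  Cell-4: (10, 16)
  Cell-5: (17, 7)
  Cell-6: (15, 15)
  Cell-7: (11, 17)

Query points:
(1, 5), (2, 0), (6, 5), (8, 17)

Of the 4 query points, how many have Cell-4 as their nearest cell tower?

(1, 5) — d² to each: Cell-1:50, Cell-2:10, Cell-3:90, Cell-4:202, Cell-5:260, Cell-6:296, Cell-7:244 → nearest is Cell-2
(2, 0) — d² to each: Cell-1:116, Cell-2:8, Cell-3:200, Cell-4:320, Cell-5:274, Cell-6:394, Cell-7:370 → nearest is Cell-2
(6, 5) — d² to each: Cell-1:25, Cell-2:45, Cell-3:85, Cell-4:137, Cell-5:125, Cell-6:181, Cell-7:169 → nearest is Cell-1
(8, 17) — d² to each: Cell-1:53, Cell-2:289, Cell-3:25, Cell-4:5, Cell-5:181, Cell-6:53, Cell-7:9 → nearest is Cell-4
1 of the 4 points has Cell-4 as nearest.

1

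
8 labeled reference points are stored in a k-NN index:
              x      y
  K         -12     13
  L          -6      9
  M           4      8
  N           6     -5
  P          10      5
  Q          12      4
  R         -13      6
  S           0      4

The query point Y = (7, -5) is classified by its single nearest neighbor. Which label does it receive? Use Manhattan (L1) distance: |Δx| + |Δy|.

N

d(Y,K) = 19 + 18 = 37
d(Y,L) = 13 + 14 = 27
d(Y,M) = 3 + 13 = 16
d(Y,N) = 1 + 0 = 1
d(Y,P) = 3 + 10 = 13
d(Y,Q) = 5 + 9 = 14
d(Y,R) = 20 + 11 = 31
d(Y,S) = 7 + 9 = 16
The smallest is to N, so Y lies in the Voronoi region of N.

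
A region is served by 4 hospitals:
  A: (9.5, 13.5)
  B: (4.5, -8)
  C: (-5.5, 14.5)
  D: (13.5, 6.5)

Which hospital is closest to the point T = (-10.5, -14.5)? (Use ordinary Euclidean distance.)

Since √ is increasing, it suffices to compare squared distances:
|TA|² = (-10.5−9.5)² + (-14.5−13.5)² = 400 + 784 = 1184
|TB|² = (-10.5−4.5)² + (-14.5−(-8))² = 225 + 42.25 = 267.25
|TC|² = (-10.5−(-5.5))² + (-14.5−14.5)² = 25 + 841 = 866
|TD|² = (-10.5−13.5)² + (-14.5−6.5)² = 576 + 441 = 1017
The smallest is to B, so T lies in the Voronoi region of B.

B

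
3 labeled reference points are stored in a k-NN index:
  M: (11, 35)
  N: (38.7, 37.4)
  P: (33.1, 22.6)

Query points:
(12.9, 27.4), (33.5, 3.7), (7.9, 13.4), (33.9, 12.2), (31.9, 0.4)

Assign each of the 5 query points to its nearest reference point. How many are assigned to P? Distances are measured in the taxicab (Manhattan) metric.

3

(12.9, 27.4) — d to each: M:9.5, N:35.8, P:25 → nearest is M
(33.5, 3.7) — d to each: M:53.8, N:38.9, P:19.3 → nearest is P
(7.9, 13.4) — d to each: M:24.7, N:54.8, P:34.4 → nearest is M
(33.9, 12.2) — d to each: M:45.7, N:30, P:11.2 → nearest is P
(31.9, 0.4) — d to each: M:55.5, N:43.8, P:23.4 → nearest is P
3 of the 5 points have P as nearest.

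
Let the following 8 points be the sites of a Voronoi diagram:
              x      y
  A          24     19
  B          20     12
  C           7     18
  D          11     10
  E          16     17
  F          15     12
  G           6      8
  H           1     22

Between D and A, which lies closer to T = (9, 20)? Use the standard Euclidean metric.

Compare squared distances:
|TD|² = (9−11)² + (20−10)² = 4 + 100 = 104
|TA|² = (9−24)² + (20−19)² = 225 + 1 = 226
104 < 226, so D is closer.

D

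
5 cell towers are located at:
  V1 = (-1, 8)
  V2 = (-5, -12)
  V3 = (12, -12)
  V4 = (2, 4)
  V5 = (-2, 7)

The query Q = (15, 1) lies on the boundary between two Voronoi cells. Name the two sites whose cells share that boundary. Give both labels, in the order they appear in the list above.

Squared distances from Q to each site:
|QV1|² = (15−(-1))² + (1−8)² = 256 + 49 = 305
|QV2|² = (15−(-5))² + (1−(-12))² = 400 + 169 = 569
|QV3|² = (15−12)² + (1−(-12))² = 9 + 169 = 178
|QV4|² = (15−2)² + (1−4)² = 169 + 9 = 178
|QV5|² = (15−(-2))² + (1−7)² = 289 + 36 = 325
Q is equidistant from V3 and V4 (both at squared distance 178), and every other site is strictly farther — so Q lies on the V3–V4 Voronoi edge.

V3 and V4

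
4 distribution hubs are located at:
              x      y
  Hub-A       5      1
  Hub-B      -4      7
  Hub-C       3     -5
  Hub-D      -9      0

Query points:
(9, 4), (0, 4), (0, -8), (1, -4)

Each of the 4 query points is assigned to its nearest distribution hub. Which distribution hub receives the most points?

(9, 4) — d² to each: Hub-A:25, Hub-B:178, Hub-C:117, Hub-D:340 → nearest is Hub-A
(0, 4) — d² to each: Hub-A:34, Hub-B:25, Hub-C:90, Hub-D:97 → nearest is Hub-B
(0, -8) — d² to each: Hub-A:106, Hub-B:241, Hub-C:18, Hub-D:145 → nearest is Hub-C
(1, -4) — d² to each: Hub-A:41, Hub-B:146, Hub-C:5, Hub-D:116 → nearest is Hub-C
Tally — Hub-A:1, Hub-B:1, Hub-C:2. Hub-C captures the most (2).

Hub-C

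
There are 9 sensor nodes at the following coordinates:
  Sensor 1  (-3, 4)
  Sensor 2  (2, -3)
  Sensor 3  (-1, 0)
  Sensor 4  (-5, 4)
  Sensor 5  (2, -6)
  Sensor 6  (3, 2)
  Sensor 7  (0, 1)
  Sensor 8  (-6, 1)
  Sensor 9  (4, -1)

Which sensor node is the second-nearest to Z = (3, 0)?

Since √ is increasing, it suffices to compare squared distances:
d²(Z, Sensor 1) = (3−(-3))² + (0−4)² = 36 + 16 = 52
d²(Z, Sensor 2) = (3−2)² + (0−(-3))² = 1 + 9 = 10
d²(Z, Sensor 3) = (3−(-1))² + (0−0)² = 16 + 0 = 16
d²(Z, Sensor 4) = (3−(-5))² + (0−4)² = 64 + 16 = 80
d²(Z, Sensor 5) = (3−2)² + (0−(-6))² = 1 + 36 = 37
d²(Z, Sensor 6) = (3−3)² + (0−2)² = 0 + 4 = 4
d²(Z, Sensor 7) = (3−0)² + (0−1)² = 9 + 1 = 10
d²(Z, Sensor 8) = (3−(-6))² + (0−1)² = 81 + 1 = 82
d²(Z, Sensor 9) = (3−4)² + (0−(-1))² = 1 + 1 = 2
Sorted ascending: Sensor 9, Sensor 6, Sensor 2, … — the second-nearest is Sensor 6.

Sensor 6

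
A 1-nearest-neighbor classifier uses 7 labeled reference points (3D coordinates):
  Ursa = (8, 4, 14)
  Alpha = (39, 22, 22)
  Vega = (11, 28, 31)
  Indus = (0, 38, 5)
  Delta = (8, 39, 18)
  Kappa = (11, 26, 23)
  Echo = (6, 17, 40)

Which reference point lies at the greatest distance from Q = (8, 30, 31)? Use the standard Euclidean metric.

Alpha

Squared Euclidean distances:
d²(Q, Ursa) = (8−8)² + (30−4)² + (31−14)² = 0 + 676 + 289 = 965
d²(Q, Alpha) = (8−39)² + (30−22)² + (31−22)² = 961 + 64 + 81 = 1106
d²(Q, Vega) = (8−11)² + (30−28)² + (31−31)² = 9 + 4 + 0 = 13
d²(Q, Indus) = (8−0)² + (30−38)² + (31−5)² = 64 + 64 + 676 = 804
d²(Q, Delta) = (8−8)² + (30−39)² + (31−18)² = 0 + 81 + 169 = 250
d²(Q, Kappa) = (8−11)² + (30−26)² + (31−23)² = 9 + 16 + 64 = 89
d²(Q, Echo) = (8−6)² + (30−17)² + (31−40)² = 4 + 169 + 81 = 254
The largest is to Alpha.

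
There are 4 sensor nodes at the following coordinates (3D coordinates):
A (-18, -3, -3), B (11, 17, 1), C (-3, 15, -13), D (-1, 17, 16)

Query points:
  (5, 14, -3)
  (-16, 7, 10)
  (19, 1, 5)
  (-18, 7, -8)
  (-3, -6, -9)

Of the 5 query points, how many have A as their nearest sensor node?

3

(5, 14, -3) — d² to each: A:818, B:61, C:165, D:406 → nearest is B
(-16, 7, 10) — d² to each: A:273, B:910, C:762, D:361 → nearest is A
(19, 1, 5) — d² to each: A:1449, B:336, C:1004, D:777 → nearest is B
(-18, 7, -8) — d² to each: A:125, B:1022, C:314, D:965 → nearest is A
(-3, -6, -9) — d² to each: A:270, B:825, C:457, D:1158 → nearest is A
3 of the 5 points have A as nearest.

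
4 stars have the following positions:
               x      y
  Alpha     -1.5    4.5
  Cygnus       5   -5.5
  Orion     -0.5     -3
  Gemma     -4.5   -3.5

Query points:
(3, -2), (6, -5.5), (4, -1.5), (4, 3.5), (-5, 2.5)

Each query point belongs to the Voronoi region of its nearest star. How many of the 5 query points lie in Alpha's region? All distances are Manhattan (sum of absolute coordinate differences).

2

(3, -2) — d to each: Alpha:11, Cygnus:5.5, Orion:4.5, Gemma:9 → nearest is Orion
(6, -5.5) — d to each: Alpha:17.5, Cygnus:1, Orion:9, Gemma:12.5 → nearest is Cygnus
(4, -1.5) — d to each: Alpha:11.5, Cygnus:5, Orion:6, Gemma:10.5 → nearest is Cygnus
(4, 3.5) — d to each: Alpha:6.5, Cygnus:10, Orion:11, Gemma:15.5 → nearest is Alpha
(-5, 2.5) — d to each: Alpha:5.5, Cygnus:18, Orion:10, Gemma:6.5 → nearest is Alpha
2 of the 5 points have Alpha as nearest.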